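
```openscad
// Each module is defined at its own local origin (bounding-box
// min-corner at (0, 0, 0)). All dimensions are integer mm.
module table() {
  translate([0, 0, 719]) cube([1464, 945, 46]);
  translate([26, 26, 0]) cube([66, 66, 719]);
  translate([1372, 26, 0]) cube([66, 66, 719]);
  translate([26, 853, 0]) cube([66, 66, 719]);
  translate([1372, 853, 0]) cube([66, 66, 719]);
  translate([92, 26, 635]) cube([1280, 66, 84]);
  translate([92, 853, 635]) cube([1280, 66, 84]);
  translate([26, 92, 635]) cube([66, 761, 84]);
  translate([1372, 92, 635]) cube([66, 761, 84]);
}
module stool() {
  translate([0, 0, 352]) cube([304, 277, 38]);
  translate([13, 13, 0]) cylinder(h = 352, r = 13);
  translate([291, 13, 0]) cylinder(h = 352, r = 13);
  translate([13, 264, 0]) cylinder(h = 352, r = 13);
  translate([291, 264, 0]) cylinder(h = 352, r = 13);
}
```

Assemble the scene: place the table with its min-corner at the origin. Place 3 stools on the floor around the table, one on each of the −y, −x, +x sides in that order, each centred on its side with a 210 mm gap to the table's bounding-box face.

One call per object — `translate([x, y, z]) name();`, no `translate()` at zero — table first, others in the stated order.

table();
translate([580, -487, 0]) stool();
translate([-514, 334, 0]) stool();
translate([1674, 334, 0]) stool();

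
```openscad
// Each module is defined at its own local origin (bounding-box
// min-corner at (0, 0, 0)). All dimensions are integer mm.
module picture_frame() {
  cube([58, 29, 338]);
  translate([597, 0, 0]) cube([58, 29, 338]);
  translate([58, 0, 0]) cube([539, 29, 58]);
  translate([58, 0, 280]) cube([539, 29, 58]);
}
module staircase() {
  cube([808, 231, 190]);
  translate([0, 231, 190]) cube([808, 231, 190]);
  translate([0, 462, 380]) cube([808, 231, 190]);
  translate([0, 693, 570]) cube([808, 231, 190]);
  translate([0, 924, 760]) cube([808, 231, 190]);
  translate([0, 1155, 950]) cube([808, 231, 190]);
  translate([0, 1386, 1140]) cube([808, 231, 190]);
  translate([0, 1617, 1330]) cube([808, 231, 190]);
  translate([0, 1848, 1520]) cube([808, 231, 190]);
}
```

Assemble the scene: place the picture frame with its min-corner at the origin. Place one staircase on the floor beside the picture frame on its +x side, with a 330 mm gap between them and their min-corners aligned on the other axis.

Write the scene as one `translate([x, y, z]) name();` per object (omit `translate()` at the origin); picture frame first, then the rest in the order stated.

picture_frame();
translate([985, 0, 0]) staircase();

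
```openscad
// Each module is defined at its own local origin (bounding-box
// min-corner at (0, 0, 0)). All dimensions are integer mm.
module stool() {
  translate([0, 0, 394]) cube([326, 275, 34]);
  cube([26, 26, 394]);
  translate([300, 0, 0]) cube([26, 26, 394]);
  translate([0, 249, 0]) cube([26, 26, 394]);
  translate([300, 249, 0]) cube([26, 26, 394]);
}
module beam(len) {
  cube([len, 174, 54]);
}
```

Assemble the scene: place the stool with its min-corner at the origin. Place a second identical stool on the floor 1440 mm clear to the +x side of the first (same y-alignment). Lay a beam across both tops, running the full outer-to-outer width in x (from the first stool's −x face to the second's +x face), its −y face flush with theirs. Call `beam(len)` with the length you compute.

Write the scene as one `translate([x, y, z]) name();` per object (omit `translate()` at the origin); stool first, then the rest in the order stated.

stool();
translate([1766, 0, 0]) stool();
translate([0, 0, 428]) beam(2092);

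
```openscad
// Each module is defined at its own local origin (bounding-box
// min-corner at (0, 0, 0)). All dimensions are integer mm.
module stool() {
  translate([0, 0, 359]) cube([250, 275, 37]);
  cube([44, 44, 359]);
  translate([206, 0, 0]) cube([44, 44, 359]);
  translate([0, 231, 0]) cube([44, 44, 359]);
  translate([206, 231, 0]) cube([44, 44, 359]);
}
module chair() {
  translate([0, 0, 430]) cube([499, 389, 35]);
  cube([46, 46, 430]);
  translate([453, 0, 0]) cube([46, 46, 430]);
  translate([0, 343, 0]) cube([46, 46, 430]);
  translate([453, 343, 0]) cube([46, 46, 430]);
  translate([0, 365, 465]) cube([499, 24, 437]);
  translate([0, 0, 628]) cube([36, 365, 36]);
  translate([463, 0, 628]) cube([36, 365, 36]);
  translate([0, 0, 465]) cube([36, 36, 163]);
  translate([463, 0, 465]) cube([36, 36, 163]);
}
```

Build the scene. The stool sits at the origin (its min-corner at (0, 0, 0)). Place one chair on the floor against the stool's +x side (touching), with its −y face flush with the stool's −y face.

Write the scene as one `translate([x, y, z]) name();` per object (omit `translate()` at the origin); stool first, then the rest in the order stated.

stool();
translate([250, 0, 0]) chair();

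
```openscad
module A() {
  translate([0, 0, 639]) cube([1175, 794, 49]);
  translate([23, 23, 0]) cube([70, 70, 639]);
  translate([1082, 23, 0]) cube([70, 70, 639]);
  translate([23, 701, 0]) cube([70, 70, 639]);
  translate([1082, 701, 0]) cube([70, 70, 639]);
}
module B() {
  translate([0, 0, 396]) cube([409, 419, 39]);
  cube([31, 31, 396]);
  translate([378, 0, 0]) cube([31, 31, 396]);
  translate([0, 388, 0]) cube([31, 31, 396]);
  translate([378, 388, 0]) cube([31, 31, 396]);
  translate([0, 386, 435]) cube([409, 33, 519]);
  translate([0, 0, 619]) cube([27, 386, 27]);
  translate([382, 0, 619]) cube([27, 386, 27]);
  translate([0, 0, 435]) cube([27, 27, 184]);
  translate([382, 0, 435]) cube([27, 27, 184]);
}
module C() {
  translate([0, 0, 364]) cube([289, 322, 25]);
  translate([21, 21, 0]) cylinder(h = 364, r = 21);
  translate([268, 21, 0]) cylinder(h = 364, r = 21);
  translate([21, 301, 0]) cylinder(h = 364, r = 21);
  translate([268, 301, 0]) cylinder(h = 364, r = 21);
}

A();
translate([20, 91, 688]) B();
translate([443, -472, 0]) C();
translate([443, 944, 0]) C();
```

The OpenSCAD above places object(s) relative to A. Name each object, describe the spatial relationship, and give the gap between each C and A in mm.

A is a table. B is a chair. C is a stool. The chair is on top of the table. Two stools sit around the table at the −y, +y sides. The gap between each stool and the table is 150 mm.

Each stool's nearest face is 150 mm from the table's bounding box.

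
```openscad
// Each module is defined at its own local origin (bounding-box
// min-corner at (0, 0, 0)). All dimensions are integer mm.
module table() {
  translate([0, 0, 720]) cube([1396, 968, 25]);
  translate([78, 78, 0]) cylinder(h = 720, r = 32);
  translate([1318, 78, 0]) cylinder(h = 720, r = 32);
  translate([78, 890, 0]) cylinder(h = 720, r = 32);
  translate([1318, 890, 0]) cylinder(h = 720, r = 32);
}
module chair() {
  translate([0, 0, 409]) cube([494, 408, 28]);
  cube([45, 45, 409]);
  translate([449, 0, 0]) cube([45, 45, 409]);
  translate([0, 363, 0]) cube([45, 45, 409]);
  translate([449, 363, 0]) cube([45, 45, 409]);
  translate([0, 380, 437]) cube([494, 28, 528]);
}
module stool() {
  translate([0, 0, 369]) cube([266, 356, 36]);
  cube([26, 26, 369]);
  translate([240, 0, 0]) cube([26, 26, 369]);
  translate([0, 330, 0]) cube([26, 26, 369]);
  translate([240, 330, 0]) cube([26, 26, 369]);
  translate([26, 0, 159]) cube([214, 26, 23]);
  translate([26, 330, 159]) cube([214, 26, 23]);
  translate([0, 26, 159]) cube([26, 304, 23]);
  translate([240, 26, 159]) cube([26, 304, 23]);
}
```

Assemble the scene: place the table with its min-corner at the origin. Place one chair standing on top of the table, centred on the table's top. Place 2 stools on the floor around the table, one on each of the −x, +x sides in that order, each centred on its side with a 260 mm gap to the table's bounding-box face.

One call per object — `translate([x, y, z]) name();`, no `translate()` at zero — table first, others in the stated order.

table();
translate([451, 280, 745]) chair();
translate([-526, 306, 0]) stool();
translate([1656, 306, 0]) stool();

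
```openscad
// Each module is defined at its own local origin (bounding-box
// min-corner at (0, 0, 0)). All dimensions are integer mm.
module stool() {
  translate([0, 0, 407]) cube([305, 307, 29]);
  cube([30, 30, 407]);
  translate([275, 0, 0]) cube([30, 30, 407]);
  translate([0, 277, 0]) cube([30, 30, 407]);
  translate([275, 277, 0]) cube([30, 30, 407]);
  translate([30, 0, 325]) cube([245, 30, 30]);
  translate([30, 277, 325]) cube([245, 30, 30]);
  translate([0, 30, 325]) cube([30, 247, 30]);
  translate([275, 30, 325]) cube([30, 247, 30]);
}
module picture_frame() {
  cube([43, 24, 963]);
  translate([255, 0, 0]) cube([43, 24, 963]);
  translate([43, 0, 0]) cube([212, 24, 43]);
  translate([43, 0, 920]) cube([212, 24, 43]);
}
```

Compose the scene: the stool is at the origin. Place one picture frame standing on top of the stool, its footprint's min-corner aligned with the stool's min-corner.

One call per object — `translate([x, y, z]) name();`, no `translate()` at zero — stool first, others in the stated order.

stool();
translate([0, 0, 436]) picture_frame();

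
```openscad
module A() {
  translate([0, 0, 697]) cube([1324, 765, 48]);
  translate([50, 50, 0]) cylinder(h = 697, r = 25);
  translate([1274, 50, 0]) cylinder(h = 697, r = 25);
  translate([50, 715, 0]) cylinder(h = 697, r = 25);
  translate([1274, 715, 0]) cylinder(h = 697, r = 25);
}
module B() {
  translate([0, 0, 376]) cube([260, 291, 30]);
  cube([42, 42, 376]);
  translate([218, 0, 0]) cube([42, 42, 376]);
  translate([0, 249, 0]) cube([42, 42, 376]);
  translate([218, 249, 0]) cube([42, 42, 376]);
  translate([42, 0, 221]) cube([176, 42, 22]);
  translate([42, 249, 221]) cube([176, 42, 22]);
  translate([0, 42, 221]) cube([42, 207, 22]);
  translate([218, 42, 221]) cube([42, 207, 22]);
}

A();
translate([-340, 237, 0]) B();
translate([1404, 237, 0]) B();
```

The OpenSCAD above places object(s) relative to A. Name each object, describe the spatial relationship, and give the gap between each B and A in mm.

Each stool's nearest face is 80 mm from the table's bounding box.

A is a table. B is a stool. Two stools sit around the table at the −x, +x sides. The gap between each stool and the table is 80 mm.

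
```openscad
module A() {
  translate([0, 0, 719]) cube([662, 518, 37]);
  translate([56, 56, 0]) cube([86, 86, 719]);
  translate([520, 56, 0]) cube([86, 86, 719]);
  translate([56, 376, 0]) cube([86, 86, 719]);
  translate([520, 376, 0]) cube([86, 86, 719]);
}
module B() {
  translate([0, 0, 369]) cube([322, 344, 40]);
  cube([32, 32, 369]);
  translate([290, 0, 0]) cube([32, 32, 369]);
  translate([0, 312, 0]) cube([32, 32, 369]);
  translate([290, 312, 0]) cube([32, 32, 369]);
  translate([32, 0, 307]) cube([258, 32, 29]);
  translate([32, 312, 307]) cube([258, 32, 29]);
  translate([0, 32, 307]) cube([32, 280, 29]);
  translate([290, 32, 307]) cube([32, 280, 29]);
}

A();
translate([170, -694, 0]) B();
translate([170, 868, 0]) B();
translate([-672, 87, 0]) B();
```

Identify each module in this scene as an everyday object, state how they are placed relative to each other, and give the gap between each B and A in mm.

A is a table. B is a stool. Three stools sit around the table at the −y, +y, −x sides. The gap between each stool and the table is 350 mm.

Each stool's nearest face is 350 mm from the table's bounding box.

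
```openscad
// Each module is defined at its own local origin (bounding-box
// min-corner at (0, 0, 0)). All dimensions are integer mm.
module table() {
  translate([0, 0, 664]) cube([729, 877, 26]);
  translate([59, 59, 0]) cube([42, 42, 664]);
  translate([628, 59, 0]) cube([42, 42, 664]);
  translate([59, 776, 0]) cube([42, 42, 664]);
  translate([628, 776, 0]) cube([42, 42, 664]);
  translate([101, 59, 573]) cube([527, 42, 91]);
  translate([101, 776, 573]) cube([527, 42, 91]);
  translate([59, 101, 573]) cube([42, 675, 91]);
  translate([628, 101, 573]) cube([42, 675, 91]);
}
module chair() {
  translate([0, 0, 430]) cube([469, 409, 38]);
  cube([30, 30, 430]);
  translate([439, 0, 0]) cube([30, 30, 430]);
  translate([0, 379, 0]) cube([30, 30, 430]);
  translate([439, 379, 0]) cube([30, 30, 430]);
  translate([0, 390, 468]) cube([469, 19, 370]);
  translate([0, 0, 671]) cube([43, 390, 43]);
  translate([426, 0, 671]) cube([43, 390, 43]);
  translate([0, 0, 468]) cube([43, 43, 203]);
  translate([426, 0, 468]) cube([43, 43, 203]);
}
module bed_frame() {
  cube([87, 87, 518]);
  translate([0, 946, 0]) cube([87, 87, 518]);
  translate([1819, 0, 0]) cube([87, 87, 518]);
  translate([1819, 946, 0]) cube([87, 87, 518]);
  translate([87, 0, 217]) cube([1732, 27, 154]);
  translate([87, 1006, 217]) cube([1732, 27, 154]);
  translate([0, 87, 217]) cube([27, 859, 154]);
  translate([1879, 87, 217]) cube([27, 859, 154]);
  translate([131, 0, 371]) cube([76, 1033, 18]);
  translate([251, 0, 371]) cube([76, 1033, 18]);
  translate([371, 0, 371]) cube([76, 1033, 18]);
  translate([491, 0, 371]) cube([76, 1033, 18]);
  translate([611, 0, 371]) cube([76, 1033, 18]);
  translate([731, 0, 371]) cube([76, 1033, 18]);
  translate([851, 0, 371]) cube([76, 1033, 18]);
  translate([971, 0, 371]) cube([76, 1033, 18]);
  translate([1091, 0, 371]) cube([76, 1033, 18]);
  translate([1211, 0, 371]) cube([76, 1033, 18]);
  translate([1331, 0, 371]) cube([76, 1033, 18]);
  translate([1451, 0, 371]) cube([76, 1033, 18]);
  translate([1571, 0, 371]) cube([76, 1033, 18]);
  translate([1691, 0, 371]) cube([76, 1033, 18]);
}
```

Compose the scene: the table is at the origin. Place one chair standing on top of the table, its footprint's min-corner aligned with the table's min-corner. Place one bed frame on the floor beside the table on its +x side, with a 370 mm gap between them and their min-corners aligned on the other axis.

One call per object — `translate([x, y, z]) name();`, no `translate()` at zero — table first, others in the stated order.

table();
translate([0, 0, 690]) chair();
translate([1099, 0, 0]) bed_frame();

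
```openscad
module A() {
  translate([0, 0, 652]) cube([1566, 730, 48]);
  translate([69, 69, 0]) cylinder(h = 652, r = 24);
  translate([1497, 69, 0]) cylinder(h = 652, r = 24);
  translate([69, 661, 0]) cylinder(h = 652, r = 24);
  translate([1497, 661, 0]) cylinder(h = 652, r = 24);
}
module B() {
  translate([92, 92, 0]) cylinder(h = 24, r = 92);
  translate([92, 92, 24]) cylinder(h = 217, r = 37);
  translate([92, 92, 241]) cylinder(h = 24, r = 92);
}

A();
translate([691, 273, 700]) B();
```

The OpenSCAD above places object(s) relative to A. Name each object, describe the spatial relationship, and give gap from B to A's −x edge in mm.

A is a table. B is a spool. The spool is on top of the table, centred. The gap from the spool to the table's −x edge is 691 mm.

The spool's min-x is at 691; the table's min-x is 0; gap = 691 mm.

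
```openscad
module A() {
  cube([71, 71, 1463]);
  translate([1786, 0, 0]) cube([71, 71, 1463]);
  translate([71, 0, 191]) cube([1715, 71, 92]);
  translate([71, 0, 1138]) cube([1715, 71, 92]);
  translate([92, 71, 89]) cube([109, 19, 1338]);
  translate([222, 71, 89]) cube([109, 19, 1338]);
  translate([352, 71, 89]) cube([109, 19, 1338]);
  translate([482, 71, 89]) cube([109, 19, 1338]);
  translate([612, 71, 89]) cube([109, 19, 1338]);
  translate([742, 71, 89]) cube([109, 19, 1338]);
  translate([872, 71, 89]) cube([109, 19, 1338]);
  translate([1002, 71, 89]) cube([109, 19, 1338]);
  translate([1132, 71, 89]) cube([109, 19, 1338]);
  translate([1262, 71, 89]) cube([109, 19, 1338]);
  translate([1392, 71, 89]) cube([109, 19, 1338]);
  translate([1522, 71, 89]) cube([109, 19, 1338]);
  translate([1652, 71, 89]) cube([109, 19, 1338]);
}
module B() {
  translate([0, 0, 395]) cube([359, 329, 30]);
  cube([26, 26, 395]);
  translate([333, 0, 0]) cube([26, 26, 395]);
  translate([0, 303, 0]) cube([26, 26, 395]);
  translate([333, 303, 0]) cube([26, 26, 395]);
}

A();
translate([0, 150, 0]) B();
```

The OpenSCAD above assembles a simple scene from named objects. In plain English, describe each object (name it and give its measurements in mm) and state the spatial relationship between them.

A is a fence section. Two 71×71 mm posts, 1463 mm tall, stand on the floor with a clear span of 1715 mm between their inner faces. Two horizontal rails of 71×92 mm section span the gap between the posts with their undersides at z = 191 mm and z = 1138 mm, flush with the posts' −y face. 13 pickets, each 109 mm wide, 19 mm thick and 1338 mm tall, are fixed to the +y face of the rails with their bottoms at z = 89 mm, evenly spaced across the span with equal gaps (rounded down to the nearest mm) at the −x end and between each pair — any rounding remainder accumulates at the +x end.

B is a simple wooden stool: a rectangular seat 359 mm (x) by 329 mm (y), 30 mm thick, top face at z = 425 mm, on four square legs, each 26×26 mm in cross-section. The legs rest on z = 0, each flush with a corner of the seat.

The stool is on the floor beside the fence section on its +y side.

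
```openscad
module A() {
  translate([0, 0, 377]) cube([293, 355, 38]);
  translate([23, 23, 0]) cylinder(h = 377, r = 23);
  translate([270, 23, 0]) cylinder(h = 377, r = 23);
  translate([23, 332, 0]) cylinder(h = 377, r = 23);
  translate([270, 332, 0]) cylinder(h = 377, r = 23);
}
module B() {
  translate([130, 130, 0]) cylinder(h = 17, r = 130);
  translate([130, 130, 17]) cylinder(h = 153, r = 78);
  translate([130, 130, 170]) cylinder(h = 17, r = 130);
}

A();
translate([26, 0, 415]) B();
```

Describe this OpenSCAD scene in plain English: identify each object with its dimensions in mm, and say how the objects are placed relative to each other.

A is a simple wooden stool: a rectangular seat 293 mm (x) by 355 mm (y), 38 mm thick, top face at z = 415 mm, on four round legs, each 46 mm in diameter. The legs rest on z = 0, each leg's axis is inset half a diameter from the nearest pair of seat edges (so the leg's bounding box is flush with the corner).

B is a spool: two coaxial disc flanges of radius 130 mm and thickness 17 mm, joined by a core cylinder of radius 78 mm and height 153 mm. The lower flange rests on z = 0 and the three cylinders share a vertical axis.

The spool is on top of the stool.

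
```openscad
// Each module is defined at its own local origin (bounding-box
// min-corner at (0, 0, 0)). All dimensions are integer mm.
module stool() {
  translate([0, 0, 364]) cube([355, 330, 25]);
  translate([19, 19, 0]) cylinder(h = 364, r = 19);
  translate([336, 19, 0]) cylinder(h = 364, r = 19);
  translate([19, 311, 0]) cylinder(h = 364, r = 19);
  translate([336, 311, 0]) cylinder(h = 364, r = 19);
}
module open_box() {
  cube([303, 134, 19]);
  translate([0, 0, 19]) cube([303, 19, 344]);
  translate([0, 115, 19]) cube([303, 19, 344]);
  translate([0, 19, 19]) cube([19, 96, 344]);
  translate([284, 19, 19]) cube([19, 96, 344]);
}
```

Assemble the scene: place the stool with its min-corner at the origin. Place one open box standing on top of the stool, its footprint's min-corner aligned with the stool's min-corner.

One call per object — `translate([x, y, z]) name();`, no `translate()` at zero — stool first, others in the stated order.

stool();
translate([0, 0, 389]) open_box();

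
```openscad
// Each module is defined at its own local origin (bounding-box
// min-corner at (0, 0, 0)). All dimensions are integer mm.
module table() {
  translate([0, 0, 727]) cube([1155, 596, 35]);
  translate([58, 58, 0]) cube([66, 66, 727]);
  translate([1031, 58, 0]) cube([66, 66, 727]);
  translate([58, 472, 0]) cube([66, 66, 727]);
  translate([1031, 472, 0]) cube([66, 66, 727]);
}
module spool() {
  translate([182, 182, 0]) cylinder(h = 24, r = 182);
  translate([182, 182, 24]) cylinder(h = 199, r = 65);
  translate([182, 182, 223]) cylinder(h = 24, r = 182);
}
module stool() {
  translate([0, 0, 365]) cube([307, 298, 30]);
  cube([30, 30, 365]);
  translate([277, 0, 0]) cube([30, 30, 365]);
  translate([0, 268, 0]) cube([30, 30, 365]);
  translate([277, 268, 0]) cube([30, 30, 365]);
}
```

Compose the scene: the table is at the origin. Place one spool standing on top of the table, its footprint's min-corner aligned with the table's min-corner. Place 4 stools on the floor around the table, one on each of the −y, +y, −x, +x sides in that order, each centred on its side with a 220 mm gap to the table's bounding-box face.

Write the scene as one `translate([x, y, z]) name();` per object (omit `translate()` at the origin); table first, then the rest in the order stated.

table();
translate([0, 0, 762]) spool();
translate([424, -518, 0]) stool();
translate([424, 816, 0]) stool();
translate([-527, 149, 0]) stool();
translate([1375, 149, 0]) stool();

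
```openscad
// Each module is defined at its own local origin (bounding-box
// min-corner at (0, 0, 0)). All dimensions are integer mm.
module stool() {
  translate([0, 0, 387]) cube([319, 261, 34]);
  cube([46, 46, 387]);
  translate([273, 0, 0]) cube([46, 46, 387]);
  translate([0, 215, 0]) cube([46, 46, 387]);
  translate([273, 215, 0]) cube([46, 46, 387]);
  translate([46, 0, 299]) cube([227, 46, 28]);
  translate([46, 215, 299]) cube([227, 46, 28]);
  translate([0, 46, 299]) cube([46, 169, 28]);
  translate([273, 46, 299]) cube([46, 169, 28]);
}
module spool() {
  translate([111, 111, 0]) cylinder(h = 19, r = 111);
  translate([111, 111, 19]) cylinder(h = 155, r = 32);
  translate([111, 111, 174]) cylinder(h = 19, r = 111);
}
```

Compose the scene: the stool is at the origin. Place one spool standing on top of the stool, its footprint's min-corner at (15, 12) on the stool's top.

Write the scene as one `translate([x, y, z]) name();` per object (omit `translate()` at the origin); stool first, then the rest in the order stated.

stool();
translate([15, 12, 421]) spool();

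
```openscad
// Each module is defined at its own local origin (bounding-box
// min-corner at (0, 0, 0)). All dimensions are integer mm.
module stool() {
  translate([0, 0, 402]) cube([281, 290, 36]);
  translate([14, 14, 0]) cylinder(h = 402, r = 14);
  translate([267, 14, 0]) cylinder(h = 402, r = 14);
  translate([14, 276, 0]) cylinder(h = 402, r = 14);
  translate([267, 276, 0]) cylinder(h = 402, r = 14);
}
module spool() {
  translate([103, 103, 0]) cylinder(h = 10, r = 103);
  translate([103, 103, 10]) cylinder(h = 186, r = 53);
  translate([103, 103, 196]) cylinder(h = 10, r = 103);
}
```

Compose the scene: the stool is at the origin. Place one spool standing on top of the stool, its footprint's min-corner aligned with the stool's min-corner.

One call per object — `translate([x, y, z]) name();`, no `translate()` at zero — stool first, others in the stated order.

stool();
translate([0, 0, 438]) spool();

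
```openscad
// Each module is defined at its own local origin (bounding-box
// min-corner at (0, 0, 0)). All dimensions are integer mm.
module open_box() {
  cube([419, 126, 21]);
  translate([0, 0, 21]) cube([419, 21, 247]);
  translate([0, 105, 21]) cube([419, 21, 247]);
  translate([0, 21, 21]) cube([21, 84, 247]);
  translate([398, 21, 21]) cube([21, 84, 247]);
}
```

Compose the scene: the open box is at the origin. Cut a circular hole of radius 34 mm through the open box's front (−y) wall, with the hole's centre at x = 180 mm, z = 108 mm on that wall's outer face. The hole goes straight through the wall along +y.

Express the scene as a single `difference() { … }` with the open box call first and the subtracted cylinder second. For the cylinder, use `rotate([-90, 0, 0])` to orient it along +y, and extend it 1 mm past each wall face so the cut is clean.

difference() {
  open_box();
  translate([180, -1, 108]) rotate([-90, 0, 0]) cylinder(h = 23, r = 34);
}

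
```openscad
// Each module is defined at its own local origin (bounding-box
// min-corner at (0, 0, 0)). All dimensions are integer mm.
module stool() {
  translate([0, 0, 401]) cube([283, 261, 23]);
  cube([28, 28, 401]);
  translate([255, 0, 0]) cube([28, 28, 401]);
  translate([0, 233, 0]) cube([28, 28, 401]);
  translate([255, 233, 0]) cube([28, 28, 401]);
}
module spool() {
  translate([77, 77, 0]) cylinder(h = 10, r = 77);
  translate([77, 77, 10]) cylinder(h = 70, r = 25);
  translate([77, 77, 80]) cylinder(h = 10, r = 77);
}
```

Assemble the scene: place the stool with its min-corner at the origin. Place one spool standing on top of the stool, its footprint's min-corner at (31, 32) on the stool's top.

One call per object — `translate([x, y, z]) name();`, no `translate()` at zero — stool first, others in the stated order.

stool();
translate([31, 32, 424]) spool();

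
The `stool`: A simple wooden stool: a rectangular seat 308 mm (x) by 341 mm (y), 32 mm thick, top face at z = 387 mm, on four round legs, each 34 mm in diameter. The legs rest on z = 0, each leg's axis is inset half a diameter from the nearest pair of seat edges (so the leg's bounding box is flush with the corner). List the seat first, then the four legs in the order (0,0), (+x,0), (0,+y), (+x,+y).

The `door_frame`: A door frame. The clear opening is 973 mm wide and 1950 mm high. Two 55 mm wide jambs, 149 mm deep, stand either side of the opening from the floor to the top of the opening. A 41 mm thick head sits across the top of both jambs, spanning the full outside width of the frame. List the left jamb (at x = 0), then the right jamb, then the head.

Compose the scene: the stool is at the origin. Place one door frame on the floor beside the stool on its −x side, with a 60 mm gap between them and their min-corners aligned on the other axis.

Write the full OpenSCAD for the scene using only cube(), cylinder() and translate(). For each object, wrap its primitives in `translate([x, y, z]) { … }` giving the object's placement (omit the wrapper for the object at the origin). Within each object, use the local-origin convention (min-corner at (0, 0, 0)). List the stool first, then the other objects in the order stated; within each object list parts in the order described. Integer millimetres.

translate([0, 0, 355]) cube([308, 341, 32]);
translate([17, 17, 0]) cylinder(h = 355, r = 17);
translate([291, 17, 0]) cylinder(h = 355, r = 17);
translate([17, 324, 0]) cylinder(h = 355, r = 17);
translate([291, 324, 0]) cylinder(h = 355, r = 17);
translate([-1143, 0, 0]) {
  cube([55, 149, 1950]);
  translate([1028, 0, 0]) cube([55, 149, 1950]);
  translate([0, 0, 1950]) cube([1083, 149, 41]);
}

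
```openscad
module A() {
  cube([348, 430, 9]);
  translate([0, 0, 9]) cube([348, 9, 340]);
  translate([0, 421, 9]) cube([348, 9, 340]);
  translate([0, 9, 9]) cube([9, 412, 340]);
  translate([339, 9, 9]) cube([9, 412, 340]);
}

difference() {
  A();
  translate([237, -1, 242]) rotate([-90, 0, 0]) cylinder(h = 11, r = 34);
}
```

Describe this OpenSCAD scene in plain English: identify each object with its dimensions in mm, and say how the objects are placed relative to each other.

A is an open-topped rectangular box: outside dimensions 348×430×349 mm, with a uniform wall and base thickness of 9 mm. The base is a full 348×430 slab on the floor; four walls sit on top of the base. The front and back walls (the −y and +y sides) span the full width; the two side walls fit between them.

The open box has a circular hole of radius 34 mm through its front wall, centred at (x = 237, z = 242).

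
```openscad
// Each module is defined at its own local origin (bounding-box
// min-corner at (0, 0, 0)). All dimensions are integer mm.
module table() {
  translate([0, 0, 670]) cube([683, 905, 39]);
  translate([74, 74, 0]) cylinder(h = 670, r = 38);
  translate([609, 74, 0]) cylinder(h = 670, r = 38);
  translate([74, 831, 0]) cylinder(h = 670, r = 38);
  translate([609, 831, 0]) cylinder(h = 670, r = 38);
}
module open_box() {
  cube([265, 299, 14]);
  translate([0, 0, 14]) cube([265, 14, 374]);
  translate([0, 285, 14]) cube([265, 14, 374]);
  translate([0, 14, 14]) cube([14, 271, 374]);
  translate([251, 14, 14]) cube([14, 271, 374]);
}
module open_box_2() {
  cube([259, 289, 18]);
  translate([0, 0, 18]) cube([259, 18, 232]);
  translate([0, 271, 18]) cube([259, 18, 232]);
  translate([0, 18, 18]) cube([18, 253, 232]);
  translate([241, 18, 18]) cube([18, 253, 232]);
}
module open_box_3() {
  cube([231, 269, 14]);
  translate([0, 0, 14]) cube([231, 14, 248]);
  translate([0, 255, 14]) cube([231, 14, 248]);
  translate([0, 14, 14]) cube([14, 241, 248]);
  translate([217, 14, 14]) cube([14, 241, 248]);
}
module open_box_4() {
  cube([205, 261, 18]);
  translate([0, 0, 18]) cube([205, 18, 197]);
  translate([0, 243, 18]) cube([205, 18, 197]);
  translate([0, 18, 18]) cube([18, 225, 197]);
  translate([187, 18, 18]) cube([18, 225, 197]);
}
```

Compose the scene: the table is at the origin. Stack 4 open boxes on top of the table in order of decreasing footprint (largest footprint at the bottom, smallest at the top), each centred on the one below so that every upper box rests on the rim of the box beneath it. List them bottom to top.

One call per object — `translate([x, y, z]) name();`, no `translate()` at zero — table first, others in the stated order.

table();
translate([209, 303, 709]) open_box();
translate([212, 308, 1097]) open_box_2();
translate([226, 318, 1347]) open_box_3();
translate([239, 322, 1609]) open_box_4();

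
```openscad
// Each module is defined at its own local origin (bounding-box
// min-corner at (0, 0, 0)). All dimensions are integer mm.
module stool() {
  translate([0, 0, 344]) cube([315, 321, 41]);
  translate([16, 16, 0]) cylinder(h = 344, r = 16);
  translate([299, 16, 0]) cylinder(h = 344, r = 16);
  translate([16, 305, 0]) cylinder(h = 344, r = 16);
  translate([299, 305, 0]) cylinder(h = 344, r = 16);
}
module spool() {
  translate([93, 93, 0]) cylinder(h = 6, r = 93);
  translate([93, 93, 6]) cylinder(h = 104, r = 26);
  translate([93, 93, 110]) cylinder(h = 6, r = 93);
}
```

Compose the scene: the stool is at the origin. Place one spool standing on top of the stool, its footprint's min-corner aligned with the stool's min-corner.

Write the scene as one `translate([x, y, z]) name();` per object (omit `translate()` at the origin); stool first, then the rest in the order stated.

stool();
translate([0, 0, 385]) spool();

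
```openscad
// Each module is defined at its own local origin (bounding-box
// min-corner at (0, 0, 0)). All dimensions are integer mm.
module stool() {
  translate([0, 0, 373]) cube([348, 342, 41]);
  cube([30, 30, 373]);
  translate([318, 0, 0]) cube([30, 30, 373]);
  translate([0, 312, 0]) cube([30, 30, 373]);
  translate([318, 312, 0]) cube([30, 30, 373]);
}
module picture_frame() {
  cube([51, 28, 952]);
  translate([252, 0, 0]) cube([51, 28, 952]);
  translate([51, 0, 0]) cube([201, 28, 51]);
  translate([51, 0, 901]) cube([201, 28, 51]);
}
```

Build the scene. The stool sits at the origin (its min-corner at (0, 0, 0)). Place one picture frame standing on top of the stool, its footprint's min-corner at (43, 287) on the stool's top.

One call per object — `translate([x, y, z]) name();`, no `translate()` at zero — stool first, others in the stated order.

stool();
translate([43, 287, 414]) picture_frame();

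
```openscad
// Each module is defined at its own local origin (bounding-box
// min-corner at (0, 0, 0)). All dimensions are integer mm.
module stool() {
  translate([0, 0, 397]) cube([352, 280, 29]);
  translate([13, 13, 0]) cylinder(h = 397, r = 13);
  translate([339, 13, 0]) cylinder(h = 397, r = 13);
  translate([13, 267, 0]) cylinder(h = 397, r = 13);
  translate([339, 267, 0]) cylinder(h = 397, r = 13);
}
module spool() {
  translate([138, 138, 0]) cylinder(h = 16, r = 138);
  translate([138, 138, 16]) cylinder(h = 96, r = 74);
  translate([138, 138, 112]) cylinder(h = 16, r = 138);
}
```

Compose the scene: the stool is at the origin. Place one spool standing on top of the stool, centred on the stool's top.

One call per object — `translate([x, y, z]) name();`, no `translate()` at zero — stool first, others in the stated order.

stool();
translate([38, 2, 426]) spool();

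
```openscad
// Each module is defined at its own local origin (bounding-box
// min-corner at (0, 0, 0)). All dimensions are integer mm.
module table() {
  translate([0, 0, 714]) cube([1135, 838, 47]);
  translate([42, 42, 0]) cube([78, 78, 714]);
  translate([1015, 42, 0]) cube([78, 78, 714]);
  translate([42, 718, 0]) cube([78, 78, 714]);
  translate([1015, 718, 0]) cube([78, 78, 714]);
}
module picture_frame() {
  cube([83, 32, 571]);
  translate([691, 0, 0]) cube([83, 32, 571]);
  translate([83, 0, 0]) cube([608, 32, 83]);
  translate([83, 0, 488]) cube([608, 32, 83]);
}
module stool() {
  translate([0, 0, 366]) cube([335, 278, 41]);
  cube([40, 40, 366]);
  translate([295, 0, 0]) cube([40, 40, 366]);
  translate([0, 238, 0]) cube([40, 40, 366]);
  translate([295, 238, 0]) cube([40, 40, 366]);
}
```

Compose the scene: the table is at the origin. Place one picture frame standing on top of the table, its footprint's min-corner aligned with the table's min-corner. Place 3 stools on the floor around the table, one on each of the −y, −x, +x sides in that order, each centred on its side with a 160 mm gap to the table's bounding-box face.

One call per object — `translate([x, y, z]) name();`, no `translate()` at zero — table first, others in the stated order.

table();
translate([0, 0, 761]) picture_frame();
translate([400, -438, 0]) stool();
translate([-495, 280, 0]) stool();
translate([1295, 280, 0]) stool();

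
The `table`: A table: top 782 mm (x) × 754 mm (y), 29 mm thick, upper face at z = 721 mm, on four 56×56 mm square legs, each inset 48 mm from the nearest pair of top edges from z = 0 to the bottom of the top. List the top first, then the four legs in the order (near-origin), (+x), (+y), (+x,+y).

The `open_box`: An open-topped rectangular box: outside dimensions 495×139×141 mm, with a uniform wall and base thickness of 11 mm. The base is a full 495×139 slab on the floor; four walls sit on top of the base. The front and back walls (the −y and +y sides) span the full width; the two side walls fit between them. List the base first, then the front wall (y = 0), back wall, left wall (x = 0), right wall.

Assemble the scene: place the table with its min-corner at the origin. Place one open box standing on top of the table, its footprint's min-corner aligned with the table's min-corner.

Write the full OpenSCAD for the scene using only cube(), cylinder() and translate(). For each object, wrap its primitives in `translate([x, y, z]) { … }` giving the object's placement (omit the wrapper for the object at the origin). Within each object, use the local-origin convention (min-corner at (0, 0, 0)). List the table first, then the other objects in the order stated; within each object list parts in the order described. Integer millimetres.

translate([0, 0, 692]) cube([782, 754, 29]);
translate([48, 48, 0]) cube([56, 56, 692]);
translate([678, 48, 0]) cube([56, 56, 692]);
translate([48, 650, 0]) cube([56, 56, 692]);
translate([678, 650, 0]) cube([56, 56, 692]);
translate([0, 0, 721]) {
  cube([495, 139, 11]);
  translate([0, 0, 11]) cube([495, 11, 130]);
  translate([0, 128, 11]) cube([495, 11, 130]);
  translate([0, 11, 11]) cube([11, 117, 130]);
  translate([484, 11, 11]) cube([11, 117, 130]);
}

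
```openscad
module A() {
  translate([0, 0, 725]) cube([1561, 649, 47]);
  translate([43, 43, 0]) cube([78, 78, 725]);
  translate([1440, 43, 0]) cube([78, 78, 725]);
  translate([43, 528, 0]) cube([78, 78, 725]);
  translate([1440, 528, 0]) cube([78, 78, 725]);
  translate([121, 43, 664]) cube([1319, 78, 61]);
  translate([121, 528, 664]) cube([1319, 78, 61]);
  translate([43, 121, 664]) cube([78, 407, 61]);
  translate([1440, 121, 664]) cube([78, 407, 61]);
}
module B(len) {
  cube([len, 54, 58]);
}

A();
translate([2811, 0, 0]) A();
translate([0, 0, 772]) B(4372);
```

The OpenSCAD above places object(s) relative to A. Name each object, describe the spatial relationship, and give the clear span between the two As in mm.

A is a table. B is a beam. A beam spans the tops of two tables. The clear span between the two tables is 1250 mm.

Second table starts at x = 2811; first ends at x = 1561; clear span = 2811 − 1561 = 1250 mm.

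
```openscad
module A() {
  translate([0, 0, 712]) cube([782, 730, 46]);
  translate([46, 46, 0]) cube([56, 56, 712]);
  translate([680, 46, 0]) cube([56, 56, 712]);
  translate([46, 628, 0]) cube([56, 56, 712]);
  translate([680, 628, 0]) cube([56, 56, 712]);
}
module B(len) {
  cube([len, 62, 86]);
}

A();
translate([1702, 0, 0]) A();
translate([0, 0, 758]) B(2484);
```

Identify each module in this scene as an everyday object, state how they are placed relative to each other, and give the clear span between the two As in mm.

A is a table. B is a beam. A beam spans the tops of two tables. The clear span between the two tables is 920 mm.

Second table starts at x = 1702; first ends at x = 782; clear span = 1702 − 782 = 920 mm.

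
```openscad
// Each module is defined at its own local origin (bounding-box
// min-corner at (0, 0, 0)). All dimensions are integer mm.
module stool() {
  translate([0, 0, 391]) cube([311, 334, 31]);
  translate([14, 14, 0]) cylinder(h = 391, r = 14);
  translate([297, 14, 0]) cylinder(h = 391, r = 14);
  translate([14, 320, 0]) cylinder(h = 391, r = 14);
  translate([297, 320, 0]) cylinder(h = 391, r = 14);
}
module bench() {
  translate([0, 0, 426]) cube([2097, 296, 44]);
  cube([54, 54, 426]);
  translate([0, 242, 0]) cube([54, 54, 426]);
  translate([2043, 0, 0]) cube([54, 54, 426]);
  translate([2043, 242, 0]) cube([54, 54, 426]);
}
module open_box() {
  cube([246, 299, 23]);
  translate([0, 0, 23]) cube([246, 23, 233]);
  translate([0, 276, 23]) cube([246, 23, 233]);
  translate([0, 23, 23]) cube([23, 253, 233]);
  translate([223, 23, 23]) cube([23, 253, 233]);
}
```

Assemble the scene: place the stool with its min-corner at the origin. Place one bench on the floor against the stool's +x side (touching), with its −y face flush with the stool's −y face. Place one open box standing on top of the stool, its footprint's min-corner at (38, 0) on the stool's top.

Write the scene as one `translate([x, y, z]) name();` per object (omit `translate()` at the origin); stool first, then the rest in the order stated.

stool();
translate([311, 0, 0]) bench();
translate([38, 0, 422]) open_box();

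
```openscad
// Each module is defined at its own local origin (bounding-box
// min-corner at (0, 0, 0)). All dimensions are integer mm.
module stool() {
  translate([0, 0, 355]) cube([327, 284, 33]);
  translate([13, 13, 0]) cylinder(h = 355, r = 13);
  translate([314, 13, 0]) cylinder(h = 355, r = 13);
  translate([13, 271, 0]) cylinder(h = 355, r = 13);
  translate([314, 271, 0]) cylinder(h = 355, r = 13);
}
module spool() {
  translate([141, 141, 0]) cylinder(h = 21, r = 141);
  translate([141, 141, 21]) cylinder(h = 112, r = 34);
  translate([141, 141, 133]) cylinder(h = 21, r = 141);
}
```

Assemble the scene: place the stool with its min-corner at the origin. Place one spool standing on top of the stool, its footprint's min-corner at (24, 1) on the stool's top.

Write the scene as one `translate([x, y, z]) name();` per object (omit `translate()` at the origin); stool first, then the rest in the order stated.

stool();
translate([24, 1, 388]) spool();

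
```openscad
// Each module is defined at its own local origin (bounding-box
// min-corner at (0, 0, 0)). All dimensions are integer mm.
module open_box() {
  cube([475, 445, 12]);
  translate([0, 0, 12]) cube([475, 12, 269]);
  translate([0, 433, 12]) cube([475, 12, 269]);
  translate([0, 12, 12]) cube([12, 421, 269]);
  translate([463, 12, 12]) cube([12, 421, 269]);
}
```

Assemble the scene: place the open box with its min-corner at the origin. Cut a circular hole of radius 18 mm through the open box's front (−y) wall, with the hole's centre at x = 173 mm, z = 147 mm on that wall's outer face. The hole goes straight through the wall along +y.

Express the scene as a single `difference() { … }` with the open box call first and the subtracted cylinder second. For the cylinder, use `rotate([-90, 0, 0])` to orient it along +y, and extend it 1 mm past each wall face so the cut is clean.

difference() {
  open_box();
  translate([173, -1, 147]) rotate([-90, 0, 0]) cylinder(h = 14, r = 18);
}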